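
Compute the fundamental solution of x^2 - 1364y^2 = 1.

First expand sqrt(1364) as a continued fraction. With x_i = (sqrt(1364) + m_i)/d_i and (m_0, d_0) = (0, 1): a_0 = floor(sqrt(1364)) = 36, since 36^2 = 1296 <= 1364 < 1369 = 37^2.
Iterate m_{i+1} = d_i*a_i - m_i, d_{i+1} = (1364 - m_{i+1}^2)/d_i, a_{i+1} = floor((a_0 + m_{i+1})/d_{i+1}):
  m_1 = 1*36 - 0 = 36, d_1 = (1364 - 36^2)/1 = 68/1 = 68, a_1 = floor((36 + 36)/68) = 1.
  m_2 = 68*1 - 36 = 32, d_2 = (1364 - 32^2)/68 = 340/68 = 5, a_2 = floor((36 + 32)/5) = 13.
  m_3 = 5*13 - 32 = 33, d_3 = (1364 - 33^2)/5 = 275/5 = 55, a_3 = floor((36 + 33)/55) = 1.
  m_4 = 55*1 - 33 = 22, d_4 = (1364 - 22^2)/55 = 880/55 = 16, a_4 = floor((36 + 22)/16) = 3.
  m_5 = 16*3 - 22 = 26, d_5 = (1364 - 26^2)/16 = 688/16 = 43, a_5 = floor((36 + 26)/43) = 1.
  m_6 = 43*1 - 26 = 17, d_6 = (1364 - 17^2)/43 = 1075/43 = 25, a_6 = floor((36 + 17)/25) = 2.
  m_7 = 25*2 - 17 = 33, d_7 = (1364 - 33^2)/25 = 275/25 = 11, a_7 = floor((36 + 33)/11) = 6.
  m_8 = 11*6 - 33 = 33, d_8 = (1364 - 33^2)/11 = 275/11 = 25, a_8 = floor((36 + 33)/25) = 2.
  m_9 = 25*2 - 33 = 17, d_9 = (1364 - 17^2)/25 = 1075/25 = 43, a_9 = floor((36 + 17)/43) = 1.
  m_10 = 43*1 - 17 = 26, d_10 = (1364 - 26^2)/43 = 688/43 = 16, a_10 = floor((36 + 26)/16) = 3.
  m_11 = 16*3 - 26 = 22, d_11 = (1364 - 22^2)/16 = 880/16 = 55, a_11 = floor((36 + 22)/55) = 1.
  m_12 = 55*1 - 22 = 33, d_12 = (1364 - 33^2)/55 = 275/55 = 5, a_12 = floor((36 + 33)/5) = 13.
  m_13 = 5*13 - 33 = 32, d_13 = (1364 - 32^2)/5 = 340/5 = 68, a_13 = floor((36 + 32)/68) = 1.
  m_14 = 68*1 - 32 = 36, d_14 = (1364 - 36^2)/68 = 68/68 = 1, a_14 = floor((36 + 36)/1) = 72.
  m_15 = 1*72 - 36 = 36, d_15 = (1364 - 36^2)/1 = 68/1 = 68: (m_15, d_15) = (m_1, d_1) = (36, 68), so from here the quotients repeat a_1, ..., a_14; the period length is 14.
So sqrt(1364) = [36; (1, 13, 1, 3, 1, 2, 6, 2, 1, 3, 1, 13, 1, 72)] with period length k = 14.
k is even, so the fundamental solution of x^2 - 1364y^2 = 1 is (p_{k-1}, q_{k-1}) = (p_13, q_13); compute convergents through index 13.
Convergents (p_i = a_i*p_{i-1} + p_{i-2}, q_i = a_i*q_{i-1} + q_{i-2} with p_{-2}=0, p_{-1}=1, q_{-2}=1, q_{-1}=0):
  i=0: a_0=36, p_0 = 36*1 + 0 = 36, q_0 = 36*0 + 1 = 1.
  i=1: a_1=1, p_1 = 1*36 + 1 = 37, q_1 = 1*1 + 0 = 1.
  i=2: a_2=13, p_2 = 13*37 + 36 = 517, q_2 = 13*1 + 1 = 14.
  i=3: a_3=1, p_3 = 1*517 + 37 = 554, q_3 = 1*14 + 1 = 15.
  i=4: a_4=3, p_4 = 3*554 + 517 = 2179, q_4 = 3*15 + 14 = 59.
  i=5: a_5=1, p_5 = 1*2179 + 554 = 2733, q_5 = 1*59 + 15 = 74.
  i=6: a_6=2, p_6 = 2*2733 + 2179 = 7645, q_6 = 2*74 + 59 = 207.
  i=7: a_7=6, p_7 = 6*7645 + 2733 = 48603, q_7 = 6*207 + 74 = 1316.
  i=8: a_8=2, p_8 = 2*48603 + 7645 = 104851, q_8 = 2*1316 + 207 = 2839.
  i=9: a_9=1, p_9 = 1*104851 + 48603 = 153454, q_9 = 1*2839 + 1316 = 4155.
  i=10: a_10=3, p_10 = 3*153454 + 104851 = 565213, q_10 = 3*4155 + 2839 = 15304.
  i=11: a_11=1, p_11 = 1*565213 + 153454 = 718667, q_11 = 1*15304 + 4155 = 19459.
  i=12: a_12=13, p_12 = 13*718667 + 565213 = 9907884, q_12 = 13*19459 + 15304 = 268271.
  i=13: a_13=1, p_13 = 1*9907884 + 718667 = 10626551, q_13 = 1*268271 + 19459 = 287730.
Check: 10626551^2 - 1364*287730^2 = 112923586155601 - 112923586155600 = 1, so (x, y) = (10626551, 287730) solves the equation, and by the theorem it is the least positive solution.

(x, y) = (10626551, 287730)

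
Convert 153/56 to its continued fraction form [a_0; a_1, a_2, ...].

[2; 1, 2, 1, 2, 1, 3]

Run the Euclidean algorithm on 153 and 56; the successive quotients are the partial quotients a_0, a_1, ... (each step inverts the fractional part left over by the previous one):
  153 = 2*56 + 41, so a_0 = 2.
  56 = 1*41 + 15, so a_1 = 1.
  41 = 2*15 + 11, so a_2 = 2.
  15 = 1*11 + 4, so a_3 = 1.
  11 = 2*4 + 3, so a_4 = 2.
  4 = 1*3 + 1, so a_5 = 1.
  3 = 3*1 + 0, so a_6 = 3.
The remainder reaches 0 after 7 divisions, so the expansion has 7 partial quotients, read off in order.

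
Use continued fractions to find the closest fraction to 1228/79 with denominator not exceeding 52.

Expand x = 1228/79 as a continued fraction with the Euclidean algorithm:
  1228 = 15*79 + 43, so a_0 = 15.
  79 = 1*43 + 36, so a_1 = 1.
  43 = 1*36 + 7, so a_2 = 1.
  36 = 5*7 + 1, so a_3 = 5.
  7 = 7*1 + 0, so a_4 = 7.
so x = [15; 1, 1, 5, 7].
Convergents (p_i = a_i*p_{i-1} + p_{i-2}, q_i = a_i*q_{i-1} + q_{i-2} with p_{-2}=0, p_{-1}=1, q_{-2}=1, q_{-1}=0), until the denominator exceeds 52:
  i=0: a_0=15, p_0 = 15*1 + 0 = 15, q_0 = 15*0 + 1 = 1.
  i=1: a_1=1, p_1 = 1*15 + 1 = 16, q_1 = 1*1 + 0 = 1.
  i=2: a_2=1, p_2 = 1*16 + 15 = 31, q_2 = 1*1 + 1 = 2.
  i=3: a_3=5, p_3 = 5*31 + 16 = 171, q_3 = 5*2 + 1 = 11.
  i=4: a_4=7, p_4 = 7*171 + 31 = 1228, q_4 = 7*11 + 2 = 79.
q_4 = 79 > 52, so the last convergent with denominator <= 52 is p_3/q_3 = 171/11.
The closest fraction with denominator <= 52 is either p_3/q_3 or the intermediate fraction (k*p_3 + p_2)/(k*q_3 + q_2) with the largest k >= 1 whose denominator stays <= 52; these approach x as k grows, and every other convergent or intermediate fraction in range is farther away.
Largest k: floor((52 - q_2)/q_3) = floor((52 - 2)/11) = 4.
That gives (4*171 + 31)/(4*11 + 2) = 715/46.
Compare the errors: |x - 171/11| = |1228*11 - 171*79|/(79*11) = 1/869, and |x - 715/46| = |1228*46 - 715*79|/(79*46) = 3/3634.
Cross-multiplying, 3*869 = 2607 < 3634 = 1*3634, so 3/3634 is smaller: the intermediate fraction 715/46 is closer to x than 171/11.

715/46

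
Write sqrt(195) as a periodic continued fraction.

Write x_i = (sqrt(195) + m_i)/d_i with (m_0, d_0) = (0, 1). a_0 = floor(sqrt(195)) = 13, since 13^2 = 169 <= 195 < 196 = 14^2.
Iterate m_{i+1} = d_i*a_i - m_i, d_{i+1} = (195 - m_{i+1}^2)/d_i, a_{i+1} = floor((a_0 + m_{i+1})/d_{i+1}):
  m_1 = 1*13 - 0 = 13, d_1 = (195 - 13^2)/1 = 26/1 = 26, a_1 = floor((13 + 13)/26) = 1.
  m_2 = 26*1 - 13 = 13, d_2 = (195 - 13^2)/26 = 26/26 = 1, a_2 = floor((13 + 13)/1) = 26.
  m_3 = 1*26 - 13 = 13, d_3 = (195 - 13^2)/1 = 26/1 = 26: (m_3, d_3) = (m_1, d_1) = (13, 26), so from here the quotients repeat a_1, a_2; the period length is 2.
Hence the expansion of sqrt(195) is a_0 = 13 followed by the repeating block 1, 26 (period 2).

[13; (1, 26)]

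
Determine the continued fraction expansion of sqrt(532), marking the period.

[23; (15, 2, 1, 4, 2, 4, 1, 2, 15, 46)]

Write x_i = (sqrt(532) + m_i)/d_i with (m_0, d_0) = (0, 1). a_0 = floor(sqrt(532)) = 23, since 23^2 = 529 <= 532 < 576 = 24^2.
Iterate m_{i+1} = d_i*a_i - m_i, d_{i+1} = (532 - m_{i+1}^2)/d_i, a_{i+1} = floor((a_0 + m_{i+1})/d_{i+1}):
  m_1 = 1*23 - 0 = 23, d_1 = (532 - 23^2)/1 = 3/1 = 3, a_1 = floor((23 + 23)/3) = 15.
  m_2 = 3*15 - 23 = 22, d_2 = (532 - 22^2)/3 = 48/3 = 16, a_2 = floor((23 + 22)/16) = 2.
  m_3 = 16*2 - 22 = 10, d_3 = (532 - 10^2)/16 = 432/16 = 27, a_3 = floor((23 + 10)/27) = 1.
  m_4 = 27*1 - 10 = 17, d_4 = (532 - 17^2)/27 = 243/27 = 9, a_4 = floor((23 + 17)/9) = 4.
  m_5 = 9*4 - 17 = 19, d_5 = (532 - 19^2)/9 = 171/9 = 19, a_5 = floor((23 + 19)/19) = 2.
  m_6 = 19*2 - 19 = 19, d_6 = (532 - 19^2)/19 = 171/19 = 9, a_6 = floor((23 + 19)/9) = 4.
  m_7 = 9*4 - 19 = 17, d_7 = (532 - 17^2)/9 = 243/9 = 27, a_7 = floor((23 + 17)/27) = 1.
  m_8 = 27*1 - 17 = 10, d_8 = (532 - 10^2)/27 = 432/27 = 16, a_8 = floor((23 + 10)/16) = 2.
  m_9 = 16*2 - 10 = 22, d_9 = (532 - 22^2)/16 = 48/16 = 3, a_9 = floor((23 + 22)/3) = 15.
  m_10 = 3*15 - 22 = 23, d_10 = (532 - 23^2)/3 = 3/3 = 1, a_10 = floor((23 + 23)/1) = 46.
  m_11 = 1*46 - 23 = 23, d_11 = (532 - 23^2)/1 = 3/1 = 3: (m_11, d_11) = (m_1, d_1) = (23, 3), so from here the quotients repeat a_1, ..., a_10; the period length is 10.
Hence the expansion of sqrt(532) is a_0 = 23 followed by the repeating block 15, 2, 1, 4, 2, 4, 1, 2, 15, 46 (period 10).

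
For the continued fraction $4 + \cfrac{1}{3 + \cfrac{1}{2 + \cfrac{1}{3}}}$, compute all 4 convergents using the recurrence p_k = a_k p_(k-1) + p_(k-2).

4/1, 13/3, 30/7, 103/24

Using the convergent recurrence p_i = a_i*p_{i-1} + p_{i-2}, q_i = a_i*q_{i-1} + q_{i-2} with p_{-2}=0, p_{-1}=1, q_{-2}=1, q_{-1}=0:
  i=0: a_0=4, p_0 = 4*1 + 0 = 4, q_0 = 4*0 + 1 = 1.
  i=1: a_1=3, p_1 = 3*4 + 1 = 13, q_1 = 3*1 + 0 = 3.
  i=2: a_2=2, p_2 = 2*13 + 4 = 30, q_2 = 2*3 + 1 = 7.
  i=3: a_3=3, p_3 = 3*30 + 13 = 103, q_3 = 3*7 + 3 = 24.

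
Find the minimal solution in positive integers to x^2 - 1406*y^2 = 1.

(x, y) = (75, 2)

First expand sqrt(1406) as a continued fraction. With x_i = (sqrt(1406) + m_i)/d_i and (m_0, d_0) = (0, 1): a_0 = floor(sqrt(1406)) = 37, since 37^2 = 1369 <= 1406 < 1444 = 38^2.
Iterate m_{i+1} = d_i*a_i - m_i, d_{i+1} = (1406 - m_{i+1}^2)/d_i, a_{i+1} = floor((a_0 + m_{i+1})/d_{i+1}):
  m_1 = 1*37 - 0 = 37, d_1 = (1406 - 37^2)/1 = 37/1 = 37, a_1 = floor((37 + 37)/37) = 2.
  m_2 = 37*2 - 37 = 37, d_2 = (1406 - 37^2)/37 = 37/37 = 1, a_2 = floor((37 + 37)/1) = 74.
  m_3 = 1*74 - 37 = 37, d_3 = (1406 - 37^2)/1 = 37/1 = 37: (m_3, d_3) = (m_1, d_1) = (37, 37), so from here the quotients repeat a_1, a_2; the period length is 2.
So sqrt(1406) = [37; (2, 74)] with period length k = 2.
k is even, so the fundamental solution of x^2 - 1406y^2 = 1 is (p_{k-1}, q_{k-1}) = (p_1, q_1); compute convergents through index 1.
Convergents (p_i = a_i*p_{i-1} + p_{i-2}, q_i = a_i*q_{i-1} + q_{i-2} with p_{-2}=0, p_{-1}=1, q_{-2}=1, q_{-1}=0):
  i=0: a_0=37, p_0 = 37*1 + 0 = 37, q_0 = 37*0 + 1 = 1.
  i=1: a_1=2, p_1 = 2*37 + 1 = 75, q_1 = 2*1 + 0 = 2.
Check: 75^2 - 1406*2^2 = 5625 - 5624 = 1, so (x, y) = (75, 2) solves the equation, and by the theorem it is the least positive solution.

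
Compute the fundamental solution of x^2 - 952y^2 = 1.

(x, y) = (11663, 378)

First expand sqrt(952) as a continued fraction. With x_i = (sqrt(952) + m_i)/d_i and (m_0, d_0) = (0, 1): a_0 = floor(sqrt(952)) = 30, since 30^2 = 900 <= 952 < 961 = 31^2.
Iterate m_{i+1} = d_i*a_i - m_i, d_{i+1} = (952 - m_{i+1}^2)/d_i, a_{i+1} = floor((a_0 + m_{i+1})/d_{i+1}):
  m_1 = 1*30 - 0 = 30, d_1 = (952 - 30^2)/1 = 52/1 = 52, a_1 = floor((30 + 30)/52) = 1.
  m_2 = 52*1 - 30 = 22, d_2 = (952 - 22^2)/52 = 468/52 = 9, a_2 = floor((30 + 22)/9) = 5.
  m_3 = 9*5 - 22 = 23, d_3 = (952 - 23^2)/9 = 423/9 = 47, a_3 = floor((30 + 23)/47) = 1.
  m_4 = 47*1 - 23 = 24, d_4 = (952 - 24^2)/47 = 376/47 = 8, a_4 = floor((30 + 24)/8) = 6.
  m_5 = 8*6 - 24 = 24, d_5 = (952 - 24^2)/8 = 376/8 = 47, a_5 = floor((30 + 24)/47) = 1.
  m_6 = 47*1 - 24 = 23, d_6 = (952 - 23^2)/47 = 423/47 = 9, a_6 = floor((30 + 23)/9) = 5.
  m_7 = 9*5 - 23 = 22, d_7 = (952 - 22^2)/9 = 468/9 = 52, a_7 = floor((30 + 22)/52) = 1.
  m_8 = 52*1 - 22 = 30, d_8 = (952 - 30^2)/52 = 52/52 = 1, a_8 = floor((30 + 30)/1) = 60.
  m_9 = 1*60 - 30 = 30, d_9 = (952 - 30^2)/1 = 52/1 = 52: (m_9, d_9) = (m_1, d_1) = (30, 52), so from here the quotients repeat a_1, ..., a_8; the period length is 8.
So sqrt(952) = [30; (1, 5, 1, 6, 1, 5, 1, 60)] with period length k = 8.
k is even, so the fundamental solution of x^2 - 952y^2 = 1 is (p_{k-1}, q_{k-1}) = (p_7, q_7); compute convergents through index 7.
Convergents (p_i = a_i*p_{i-1} + p_{i-2}, q_i = a_i*q_{i-1} + q_{i-2} with p_{-2}=0, p_{-1}=1, q_{-2}=1, q_{-1}=0):
  i=0: a_0=30, p_0 = 30*1 + 0 = 30, q_0 = 30*0 + 1 = 1.
  i=1: a_1=1, p_1 = 1*30 + 1 = 31, q_1 = 1*1 + 0 = 1.
  i=2: a_2=5, p_2 = 5*31 + 30 = 185, q_2 = 5*1 + 1 = 6.
  i=3: a_3=1, p_3 = 1*185 + 31 = 216, q_3 = 1*6 + 1 = 7.
  i=4: a_4=6, p_4 = 6*216 + 185 = 1481, q_4 = 6*7 + 6 = 48.
  i=5: a_5=1, p_5 = 1*1481 + 216 = 1697, q_5 = 1*48 + 7 = 55.
  i=6: a_6=5, p_6 = 5*1697 + 1481 = 9966, q_6 = 5*55 + 48 = 323.
  i=7: a_7=1, p_7 = 1*9966 + 1697 = 11663, q_7 = 1*323 + 55 = 378.
Check: 11663^2 - 952*378^2 = 136025569 - 136025568 = 1, so (x, y) = (11663, 378) solves the equation, and by the theorem it is the least positive solution.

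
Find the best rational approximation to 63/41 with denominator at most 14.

Expand x = 63/41 as a continued fraction with the Euclidean algorithm:
  63 = 1*41 + 22, so a_0 = 1.
  41 = 1*22 + 19, so a_1 = 1.
  22 = 1*19 + 3, so a_2 = 1.
  19 = 6*3 + 1, so a_3 = 6.
  3 = 3*1 + 0, so a_4 = 3.
so x = [1; 1, 1, 6, 3].
Convergents (p_i = a_i*p_{i-1} + p_{i-2}, q_i = a_i*q_{i-1} + q_{i-2} with p_{-2}=0, p_{-1}=1, q_{-2}=1, q_{-1}=0), until the denominator exceeds 14:
  i=0: a_0=1, p_0 = 1*1 + 0 = 1, q_0 = 1*0 + 1 = 1.
  i=1: a_1=1, p_1 = 1*1 + 1 = 2, q_1 = 1*1 + 0 = 1.
  i=2: a_2=1, p_2 = 1*2 + 1 = 3, q_2 = 1*1 + 1 = 2.
  i=3: a_3=6, p_3 = 6*3 + 2 = 20, q_3 = 6*2 + 1 = 13.
  i=4: a_4=3, p_4 = 3*20 + 3 = 63, q_4 = 3*13 + 2 = 41.
q_4 = 41 > 14, so the last convergent with denominator <= 14 is p_3/q_3 = 20/13.
The closest fraction with denominator <= 14 is either p_3/q_3 or the intermediate fraction (k*p_3 + p_2)/(k*q_3 + q_2) with the largest k >= 1 whose denominator stays <= 14; these approach x as k grows, and every other convergent or intermediate fraction in range is farther away.
Largest k: floor((14 - q_2)/q_3) = floor((14 - 2)/13) = 0.
Since k = 0, no intermediate fraction beyond p_3/q_3 has denominator <= 14, so the convergent 20/13 is the closest (its error is |63*13 - 20*41|/(41*13) = 1/533).

20/13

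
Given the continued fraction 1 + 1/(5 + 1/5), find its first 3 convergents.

1/1, 6/5, 31/26

Using the convergent recurrence p_i = a_i*p_{i-1} + p_{i-2}, q_i = a_i*q_{i-1} + q_{i-2} with p_{-2}=0, p_{-1}=1, q_{-2}=1, q_{-1}=0:
  i=0: a_0=1, p_0 = 1*1 + 0 = 1, q_0 = 1*0 + 1 = 1.
  i=1: a_1=5, p_1 = 5*1 + 1 = 6, q_1 = 5*1 + 0 = 5.
  i=2: a_2=5, p_2 = 5*6 + 1 = 31, q_2 = 5*5 + 1 = 26.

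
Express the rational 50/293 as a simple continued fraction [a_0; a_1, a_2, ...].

[0; 5, 1, 6, 7]

Run the Euclidean algorithm on 50 and 293; the successive quotients are the partial quotients a_0, a_1, ... (each step inverts the fractional part left over by the previous one):
  50 = 0*293 + 50, so a_0 = 0.
  293 = 5*50 + 43, so a_1 = 5.
  50 = 1*43 + 7, so a_2 = 1.
  43 = 6*7 + 1, so a_3 = 6.
  7 = 7*1 + 0, so a_4 = 7.
The remainder reaches 0 after 5 divisions, so the expansion has 5 partial quotients, read off in order.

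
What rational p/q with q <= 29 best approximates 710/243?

Expand x = 710/243 as a continued fraction with the Euclidean algorithm:
  710 = 2*243 + 224, so a_0 = 2.
  243 = 1*224 + 19, so a_1 = 1.
  224 = 11*19 + 15, so a_2 = 11.
  19 = 1*15 + 4, so a_3 = 1.
  15 = 3*4 + 3, so a_4 = 3.
  4 = 1*3 + 1, so a_5 = 1.
  3 = 3*1 + 0, so a_6 = 3.
so x = [2; 1, 11, 1, 3, 1, 3].
Convergents (p_i = a_i*p_{i-1} + p_{i-2}, q_i = a_i*q_{i-1} + q_{i-2} with p_{-2}=0, p_{-1}=1, q_{-2}=1, q_{-1}=0), until the denominator exceeds 29:
  i=0: a_0=2, p_0 = 2*1 + 0 = 2, q_0 = 2*0 + 1 = 1.
  i=1: a_1=1, p_1 = 1*2 + 1 = 3, q_1 = 1*1 + 0 = 1.
  i=2: a_2=11, p_2 = 11*3 + 2 = 35, q_2 = 11*1 + 1 = 12.
  i=3: a_3=1, p_3 = 1*35 + 3 = 38, q_3 = 1*12 + 1 = 13.
  i=4: a_4=3, p_4 = 3*38 + 35 = 149, q_4 = 3*13 + 12 = 51.
q_4 = 51 > 29, so the last convergent with denominator <= 29 is p_3/q_3 = 38/13.
The closest fraction with denominator <= 29 is either p_3/q_3 or the intermediate fraction (k*p_3 + p_2)/(k*q_3 + q_2) with the largest k >= 1 whose denominator stays <= 29; these approach x as k grows, and every other convergent or intermediate fraction in range is farther away.
Largest k: floor((29 - q_2)/q_3) = floor((29 - 12)/13) = 1.
That gives (1*38 + 35)/(1*13 + 12) = 73/25.
Compare the errors: |x - 38/13| = |710*13 - 38*243|/(243*13) = 4/3159, and |x - 73/25| = |710*25 - 73*243|/(243*25) = 11/6075.
Cross-multiplying, 4*6075 = 24300 < 34749 = 11*3159, so 4/3159 is smaller: the convergent 38/13 is closer to x than 73/25.

38/13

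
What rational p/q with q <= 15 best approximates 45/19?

Expand x = 45/19 as a continued fraction with the Euclidean algorithm:
  45 = 2*19 + 7, so a_0 = 2.
  19 = 2*7 + 5, so a_1 = 2.
  7 = 1*5 + 2, so a_2 = 1.
  5 = 2*2 + 1, so a_3 = 2.
  2 = 2*1 + 0, so a_4 = 2.
so x = [2; 2, 1, 2, 2].
Convergents (p_i = a_i*p_{i-1} + p_{i-2}, q_i = a_i*q_{i-1} + q_{i-2} with p_{-2}=0, p_{-1}=1, q_{-2}=1, q_{-1}=0), until the denominator exceeds 15:
  i=0: a_0=2, p_0 = 2*1 + 0 = 2, q_0 = 2*0 + 1 = 1.
  i=1: a_1=2, p_1 = 2*2 + 1 = 5, q_1 = 2*1 + 0 = 2.
  i=2: a_2=1, p_2 = 1*5 + 2 = 7, q_2 = 1*2 + 1 = 3.
  i=3: a_3=2, p_3 = 2*7 + 5 = 19, q_3 = 2*3 + 2 = 8.
  i=4: a_4=2, p_4 = 2*19 + 7 = 45, q_4 = 2*8 + 3 = 19.
q_4 = 19 > 15, so the last convergent with denominator <= 15 is p_3/q_3 = 19/8.
The closest fraction with denominator <= 15 is either p_3/q_3 or the intermediate fraction (k*p_3 + p_2)/(k*q_3 + q_2) with the largest k >= 1 whose denominator stays <= 15; these approach x as k grows, and every other convergent or intermediate fraction in range is farther away.
Largest k: floor((15 - q_2)/q_3) = floor((15 - 3)/8) = 1.
That gives (1*19 + 7)/(1*8 + 3) = 26/11.
Compare the errors: |x - 19/8| = |45*8 - 19*19|/(19*8) = 1/152, and |x - 26/11| = |45*11 - 26*19|/(19*11) = 1/209.
Cross-multiplying, 1*152 = 152 < 209 = 1*209, so 1/209 is smaller: the intermediate fraction 26/11 is closer to x than 19/8.

26/11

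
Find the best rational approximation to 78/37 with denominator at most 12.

19/9

Expand x = 78/37 as a continued fraction with the Euclidean algorithm:
  78 = 2*37 + 4, so a_0 = 2.
  37 = 9*4 + 1, so a_1 = 9.
  4 = 4*1 + 0, so a_2 = 4.
so x = [2; 9, 4].
Convergents (p_i = a_i*p_{i-1} + p_{i-2}, q_i = a_i*q_{i-1} + q_{i-2} with p_{-2}=0, p_{-1}=1, q_{-2}=1, q_{-1}=0), until the denominator exceeds 12:
  i=0: a_0=2, p_0 = 2*1 + 0 = 2, q_0 = 2*0 + 1 = 1.
  i=1: a_1=9, p_1 = 9*2 + 1 = 19, q_1 = 9*1 + 0 = 9.
  i=2: a_2=4, p_2 = 4*19 + 2 = 78, q_2 = 4*9 + 1 = 37.
q_2 = 37 > 12, so the last convergent with denominator <= 12 is p_1/q_1 = 19/9.
The closest fraction with denominator <= 12 is either p_1/q_1 or the intermediate fraction (k*p_1 + p_0)/(k*q_1 + q_0) with the largest k >= 1 whose denominator stays <= 12; these approach x as k grows, and every other convergent or intermediate fraction in range is farther away.
Largest k: floor((12 - q_0)/q_1) = floor((12 - 1)/9) = 1.
That gives (1*19 + 2)/(1*9 + 1) = 21/10.
Compare the errors: |x - 19/9| = |78*9 - 19*37|/(37*9) = 1/333, and |x - 21/10| = |78*10 - 21*37|/(37*10) = 3/370.
Cross-multiplying, 1*370 = 370 < 999 = 3*333, so 1/333 is smaller: the convergent 19/9 is closer to x than 21/10.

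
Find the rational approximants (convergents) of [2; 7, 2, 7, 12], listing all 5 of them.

2/1, 15/7, 32/15, 239/112, 2900/1359

Using the convergent recurrence p_i = a_i*p_{i-1} + p_{i-2}, q_i = a_i*q_{i-1} + q_{i-2} with p_{-2}=0, p_{-1}=1, q_{-2}=1, q_{-1}=0:
  i=0: a_0=2, p_0 = 2*1 + 0 = 2, q_0 = 2*0 + 1 = 1.
  i=1: a_1=7, p_1 = 7*2 + 1 = 15, q_1 = 7*1 + 0 = 7.
  i=2: a_2=2, p_2 = 2*15 + 2 = 32, q_2 = 2*7 + 1 = 15.
  i=3: a_3=7, p_3 = 7*32 + 15 = 239, q_3 = 7*15 + 7 = 112.
  i=4: a_4=12, p_4 = 12*239 + 32 = 2900, q_4 = 12*112 + 15 = 1359.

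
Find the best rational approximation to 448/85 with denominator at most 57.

Expand x = 448/85 as a continued fraction with the Euclidean algorithm:
  448 = 5*85 + 23, so a_0 = 5.
  85 = 3*23 + 16, so a_1 = 3.
  23 = 1*16 + 7, so a_2 = 1.
  16 = 2*7 + 2, so a_3 = 2.
  7 = 3*2 + 1, so a_4 = 3.
  2 = 2*1 + 0, so a_5 = 2.
so x = [5; 3, 1, 2, 3, 2].
Convergents (p_i = a_i*p_{i-1} + p_{i-2}, q_i = a_i*q_{i-1} + q_{i-2} with p_{-2}=0, p_{-1}=1, q_{-2}=1, q_{-1}=0), until the denominator exceeds 57:
  i=0: a_0=5, p_0 = 5*1 + 0 = 5, q_0 = 5*0 + 1 = 1.
  i=1: a_1=3, p_1 = 3*5 + 1 = 16, q_1 = 3*1 + 0 = 3.
  i=2: a_2=1, p_2 = 1*16 + 5 = 21, q_2 = 1*3 + 1 = 4.
  i=3: a_3=2, p_3 = 2*21 + 16 = 58, q_3 = 2*4 + 3 = 11.
  i=4: a_4=3, p_4 = 3*58 + 21 = 195, q_4 = 3*11 + 4 = 37.
  i=5: a_5=2, p_5 = 2*195 + 58 = 448, q_5 = 2*37 + 11 = 85.
q_5 = 85 > 57, so the last convergent with denominator <= 57 is p_4/q_4 = 195/37.
The closest fraction with denominator <= 57 is either p_4/q_4 or the intermediate fraction (k*p_4 + p_3)/(k*q_4 + q_3) with the largest k >= 1 whose denominator stays <= 57; these approach x as k grows, and every other convergent or intermediate fraction in range is farther away.
Largest k: floor((57 - q_3)/q_4) = floor((57 - 11)/37) = 1.
That gives (1*195 + 58)/(1*37 + 11) = 253/48.
Compare the errors: |x - 195/37| = |448*37 - 195*85|/(85*37) = 1/3145, and |x - 253/48| = |448*48 - 253*85|/(85*48) = 1/4080.
Cross-multiplying, 1*3145 = 3145 < 4080 = 1*4080, so 1/4080 is smaller: the intermediate fraction 253/48 is closer to x than 195/37.

253/48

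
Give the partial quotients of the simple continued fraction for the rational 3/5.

[0; 1, 1, 2]

Run the Euclidean algorithm on 3 and 5; the successive quotients are the partial quotients a_0, a_1, ... (each step inverts the fractional part left over by the previous one):
  3 = 0*5 + 3, so a_0 = 0.
  5 = 1*3 + 2, so a_1 = 1.
  3 = 1*2 + 1, so a_2 = 1.
  2 = 2*1 + 0, so a_3 = 2.
The remainder reaches 0 after 4 divisions, so the expansion has 4 partial quotients, read off in order.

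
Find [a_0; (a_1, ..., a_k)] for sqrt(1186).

Write x_i = (sqrt(1186) + m_i)/d_i with (m_0, d_0) = (0, 1). a_0 = floor(sqrt(1186)) = 34, since 34^2 = 1156 <= 1186 < 1225 = 35^2.
Iterate m_{i+1} = d_i*a_i - m_i, d_{i+1} = (1186 - m_{i+1}^2)/d_i, a_{i+1} = floor((a_0 + m_{i+1})/d_{i+1}):
  m_1 = 1*34 - 0 = 34, d_1 = (1186 - 34^2)/1 = 30/1 = 30, a_1 = floor((34 + 34)/30) = 2.
  m_2 = 30*2 - 34 = 26, d_2 = (1186 - 26^2)/30 = 510/30 = 17, a_2 = floor((34 + 26)/17) = 3.
  m_3 = 17*3 - 26 = 25, d_3 = (1186 - 25^2)/17 = 561/17 = 33, a_3 = floor((34 + 25)/33) = 1.
  m_4 = 33*1 - 25 = 8, d_4 = (1186 - 8^2)/33 = 1122/33 = 34, a_4 = floor((34 + 8)/34) = 1.
  m_5 = 34*1 - 8 = 26, d_5 = (1186 - 26^2)/34 = 510/34 = 15, a_5 = floor((34 + 26)/15) = 4.
  m_6 = 15*4 - 26 = 34, d_6 = (1186 - 34^2)/15 = 30/15 = 2, a_6 = floor((34 + 34)/2) = 34.
  m_7 = 2*34 - 34 = 34, d_7 = (1186 - 34^2)/2 = 30/2 = 15, a_7 = floor((34 + 34)/15) = 4.
  m_8 = 15*4 - 34 = 26, d_8 = (1186 - 26^2)/15 = 510/15 = 34, a_8 = floor((34 + 26)/34) = 1.
  m_9 = 34*1 - 26 = 8, d_9 = (1186 - 8^2)/34 = 1122/34 = 33, a_9 = floor((34 + 8)/33) = 1.
  m_10 = 33*1 - 8 = 25, d_10 = (1186 - 25^2)/33 = 561/33 = 17, a_10 = floor((34 + 25)/17) = 3.
  m_11 = 17*3 - 25 = 26, d_11 = (1186 - 26^2)/17 = 510/17 = 30, a_11 = floor((34 + 26)/30) = 2.
  m_12 = 30*2 - 26 = 34, d_12 = (1186 - 34^2)/30 = 30/30 = 1, a_12 = floor((34 + 34)/1) = 68.
  m_13 = 1*68 - 34 = 34, d_13 = (1186 - 34^2)/1 = 30/1 = 30: (m_13, d_13) = (m_1, d_1) = (34, 30), so from here the quotients repeat a_1, ..., a_12; the period length is 12.
Hence the expansion of sqrt(1186) is a_0 = 34 followed by the repeating block 2, 3, 1, 1, 4, 34, 4, 1, 1, 3, 2, 68 (period 12).

[34; (2, 3, 1, 1, 4, 34, 4, 1, 1, 3, 2, 68)]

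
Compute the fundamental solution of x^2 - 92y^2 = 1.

(x, y) = (1151, 120)

First expand sqrt(92) as a continued fraction. With x_i = (sqrt(92) + m_i)/d_i and (m_0, d_0) = (0, 1): a_0 = floor(sqrt(92)) = 9, since 9^2 = 81 <= 92 < 100 = 10^2.
Iterate m_{i+1} = d_i*a_i - m_i, d_{i+1} = (92 - m_{i+1}^2)/d_i, a_{i+1} = floor((a_0 + m_{i+1})/d_{i+1}):
  m_1 = 1*9 - 0 = 9, d_1 = (92 - 9^2)/1 = 11/1 = 11, a_1 = floor((9 + 9)/11) = 1.
  m_2 = 11*1 - 9 = 2, d_2 = (92 - 2^2)/11 = 88/11 = 8, a_2 = floor((9 + 2)/8) = 1.
  m_3 = 8*1 - 2 = 6, d_3 = (92 - 6^2)/8 = 56/8 = 7, a_3 = floor((9 + 6)/7) = 2.
  m_4 = 7*2 - 6 = 8, d_4 = (92 - 8^2)/7 = 28/7 = 4, a_4 = floor((9 + 8)/4) = 4.
  m_5 = 4*4 - 8 = 8, d_5 = (92 - 8^2)/4 = 28/4 = 7, a_5 = floor((9 + 8)/7) = 2.
  m_6 = 7*2 - 8 = 6, d_6 = (92 - 6^2)/7 = 56/7 = 8, a_6 = floor((9 + 6)/8) = 1.
  m_7 = 8*1 - 6 = 2, d_7 = (92 - 2^2)/8 = 88/8 = 11, a_7 = floor((9 + 2)/11) = 1.
  m_8 = 11*1 - 2 = 9, d_8 = (92 - 9^2)/11 = 11/11 = 1, a_8 = floor((9 + 9)/1) = 18.
  m_9 = 1*18 - 9 = 9, d_9 = (92 - 9^2)/1 = 11/1 = 11: (m_9, d_9) = (m_1, d_1) = (9, 11), so from here the quotients repeat a_1, ..., a_8; the period length is 8.
So sqrt(92) = [9; (1, 1, 2, 4, 2, 1, 1, 18)] with period length k = 8.
k is even, so the fundamental solution of x^2 - 92y^2 = 1 is (p_{k-1}, q_{k-1}) = (p_7, q_7); compute convergents through index 7.
Convergents (p_i = a_i*p_{i-1} + p_{i-2}, q_i = a_i*q_{i-1} + q_{i-2} with p_{-2}=0, p_{-1}=1, q_{-2}=1, q_{-1}=0):
  i=0: a_0=9, p_0 = 9*1 + 0 = 9, q_0 = 9*0 + 1 = 1.
  i=1: a_1=1, p_1 = 1*9 + 1 = 10, q_1 = 1*1 + 0 = 1.
  i=2: a_2=1, p_2 = 1*10 + 9 = 19, q_2 = 1*1 + 1 = 2.
  i=3: a_3=2, p_3 = 2*19 + 10 = 48, q_3 = 2*2 + 1 = 5.
  i=4: a_4=4, p_4 = 4*48 + 19 = 211, q_4 = 4*5 + 2 = 22.
  i=5: a_5=2, p_5 = 2*211 + 48 = 470, q_5 = 2*22 + 5 = 49.
  i=6: a_6=1, p_6 = 1*470 + 211 = 681, q_6 = 1*49 + 22 = 71.
  i=7: a_7=1, p_7 = 1*681 + 470 = 1151, q_7 = 1*71 + 49 = 120.
Check: 1151^2 - 92*120^2 = 1324801 - 1324800 = 1, so (x, y) = (1151, 120) solves the equation, and by the theorem it is the least positive solution.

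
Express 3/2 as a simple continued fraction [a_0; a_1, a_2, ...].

Run the Euclidean algorithm on 3 and 2; the successive quotients are the partial quotients a_0, a_1, ... (each step inverts the fractional part left over by the previous one):
  3 = 1*2 + 1, so a_0 = 1.
  2 = 2*1 + 0, so a_1 = 2.
The remainder reaches 0 after 2 divisions, so the expansion has 2 partial quotients, read off in order.

[1; 2]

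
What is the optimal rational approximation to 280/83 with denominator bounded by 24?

Expand x = 280/83 as a continued fraction with the Euclidean algorithm:
  280 = 3*83 + 31, so a_0 = 3.
  83 = 2*31 + 21, so a_1 = 2.
  31 = 1*21 + 10, so a_2 = 1.
  21 = 2*10 + 1, so a_3 = 2.
  10 = 10*1 + 0, so a_4 = 10.
so x = [3; 2, 1, 2, 10].
Convergents (p_i = a_i*p_{i-1} + p_{i-2}, q_i = a_i*q_{i-1} + q_{i-2} with p_{-2}=0, p_{-1}=1, q_{-2}=1, q_{-1}=0), until the denominator exceeds 24:
  i=0: a_0=3, p_0 = 3*1 + 0 = 3, q_0 = 3*0 + 1 = 1.
  i=1: a_1=2, p_1 = 2*3 + 1 = 7, q_1 = 2*1 + 0 = 2.
  i=2: a_2=1, p_2 = 1*7 + 3 = 10, q_2 = 1*2 + 1 = 3.
  i=3: a_3=2, p_3 = 2*10 + 7 = 27, q_3 = 2*3 + 2 = 8.
  i=4: a_4=10, p_4 = 10*27 + 10 = 280, q_4 = 10*8 + 3 = 83.
q_4 = 83 > 24, so the last convergent with denominator <= 24 is p_3/q_3 = 27/8.
The closest fraction with denominator <= 24 is either p_3/q_3 or the intermediate fraction (k*p_3 + p_2)/(k*q_3 + q_2) with the largest k >= 1 whose denominator stays <= 24; these approach x as k grows, and every other convergent or intermediate fraction in range is farther away.
Largest k: floor((24 - q_2)/q_3) = floor((24 - 3)/8) = 2.
That gives (2*27 + 10)/(2*8 + 3) = 64/19.
Compare the errors: |x - 27/8| = |280*8 - 27*83|/(83*8) = 1/664, and |x - 64/19| = |280*19 - 64*83|/(83*19) = 8/1577.
Cross-multiplying, 1*1577 = 1577 < 5312 = 8*664, so 1/664 is smaller: the convergent 27/8 is closer to x than 64/19.

27/8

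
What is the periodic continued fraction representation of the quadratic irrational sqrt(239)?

Write x_i = (sqrt(239) + m_i)/d_i with (m_0, d_0) = (0, 1). a_0 = floor(sqrt(239)) = 15, since 15^2 = 225 <= 239 < 256 = 16^2.
Iterate m_{i+1} = d_i*a_i - m_i, d_{i+1} = (239 - m_{i+1}^2)/d_i, a_{i+1} = floor((a_0 + m_{i+1})/d_{i+1}):
  m_1 = 1*15 - 0 = 15, d_1 = (239 - 15^2)/1 = 14/1 = 14, a_1 = floor((15 + 15)/14) = 2.
  m_2 = 14*2 - 15 = 13, d_2 = (239 - 13^2)/14 = 70/14 = 5, a_2 = floor((15 + 13)/5) = 5.
  m_3 = 5*5 - 13 = 12, d_3 = (239 - 12^2)/5 = 95/5 = 19, a_3 = floor((15 + 12)/19) = 1.
  m_4 = 19*1 - 12 = 7, d_4 = (239 - 7^2)/19 = 190/19 = 10, a_4 = floor((15 + 7)/10) = 2.
  m_5 = 10*2 - 7 = 13, d_5 = (239 - 13^2)/10 = 70/10 = 7, a_5 = floor((15 + 13)/7) = 4.
  m_6 = 7*4 - 13 = 15, d_6 = (239 - 15^2)/7 = 14/7 = 2, a_6 = floor((15 + 15)/2) = 15.
  m_7 = 2*15 - 15 = 15, d_7 = (239 - 15^2)/2 = 14/2 = 7, a_7 = floor((15 + 15)/7) = 4.
  m_8 = 7*4 - 15 = 13, d_8 = (239 - 13^2)/7 = 70/7 = 10, a_8 = floor((15 + 13)/10) = 2.
  m_9 = 10*2 - 13 = 7, d_9 = (239 - 7^2)/10 = 190/10 = 19, a_9 = floor((15 + 7)/19) = 1.
  m_10 = 19*1 - 7 = 12, d_10 = (239 - 12^2)/19 = 95/19 = 5, a_10 = floor((15 + 12)/5) = 5.
  m_11 = 5*5 - 12 = 13, d_11 = (239 - 13^2)/5 = 70/5 = 14, a_11 = floor((15 + 13)/14) = 2.
  m_12 = 14*2 - 13 = 15, d_12 = (239 - 15^2)/14 = 14/14 = 1, a_12 = floor((15 + 15)/1) = 30.
  m_13 = 1*30 - 15 = 15, d_13 = (239 - 15^2)/1 = 14/1 = 14: (m_13, d_13) = (m_1, d_1) = (15, 14), so from here the quotients repeat a_1, ..., a_12; the period length is 12.
Hence the expansion of sqrt(239) is a_0 = 15 followed by the repeating block 2, 5, 1, 2, 4, 15, 4, 2, 1, 5, 2, 30 (period 12).

[15; (2, 5, 1, 2, 4, 15, 4, 2, 1, 5, 2, 30)]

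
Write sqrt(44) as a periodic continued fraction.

Write x_i = (sqrt(44) + m_i)/d_i with (m_0, d_0) = (0, 1). a_0 = floor(sqrt(44)) = 6, since 6^2 = 36 <= 44 < 49 = 7^2.
Iterate m_{i+1} = d_i*a_i - m_i, d_{i+1} = (44 - m_{i+1}^2)/d_i, a_{i+1} = floor((a_0 + m_{i+1})/d_{i+1}):
  m_1 = 1*6 - 0 = 6, d_1 = (44 - 6^2)/1 = 8/1 = 8, a_1 = floor((6 + 6)/8) = 1.
  m_2 = 8*1 - 6 = 2, d_2 = (44 - 2^2)/8 = 40/8 = 5, a_2 = floor((6 + 2)/5) = 1.
  m_3 = 5*1 - 2 = 3, d_3 = (44 - 3^2)/5 = 35/5 = 7, a_3 = floor((6 + 3)/7) = 1.
  m_4 = 7*1 - 3 = 4, d_4 = (44 - 4^2)/7 = 28/7 = 4, a_4 = floor((6 + 4)/4) = 2.
  m_5 = 4*2 - 4 = 4, d_5 = (44 - 4^2)/4 = 28/4 = 7, a_5 = floor((6 + 4)/7) = 1.
  m_6 = 7*1 - 4 = 3, d_6 = (44 - 3^2)/7 = 35/7 = 5, a_6 = floor((6 + 3)/5) = 1.
  m_7 = 5*1 - 3 = 2, d_7 = (44 - 2^2)/5 = 40/5 = 8, a_7 = floor((6 + 2)/8) = 1.
  m_8 = 8*1 - 2 = 6, d_8 = (44 - 6^2)/8 = 8/8 = 1, a_8 = floor((6 + 6)/1) = 12.
  m_9 = 1*12 - 6 = 6, d_9 = (44 - 6^2)/1 = 8/1 = 8: (m_9, d_9) = (m_1, d_1) = (6, 8), so from here the quotients repeat a_1, ..., a_8; the period length is 8.
Hence the expansion of sqrt(44) is a_0 = 6 followed by the repeating block 1, 1, 1, 2, 1, 1, 1, 12 (period 8).

[6; (1, 1, 1, 2, 1, 1, 1, 12)]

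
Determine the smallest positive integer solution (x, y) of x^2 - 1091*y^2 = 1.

(x, y) = (1090, 33)

First expand sqrt(1091) as a continued fraction. With x_i = (sqrt(1091) + m_i)/d_i and (m_0, d_0) = (0, 1): a_0 = floor(sqrt(1091)) = 33, since 33^2 = 1089 <= 1091 < 1156 = 34^2.
Iterate m_{i+1} = d_i*a_i - m_i, d_{i+1} = (1091 - m_{i+1}^2)/d_i, a_{i+1} = floor((a_0 + m_{i+1})/d_{i+1}):
  m_1 = 1*33 - 0 = 33, d_1 = (1091 - 33^2)/1 = 2/1 = 2, a_1 = floor((33 + 33)/2) = 33.
  m_2 = 2*33 - 33 = 33, d_2 = (1091 - 33^2)/2 = 2/2 = 1, a_2 = floor((33 + 33)/1) = 66.
  m_3 = 1*66 - 33 = 33, d_3 = (1091 - 33^2)/1 = 2/1 = 2: (m_3, d_3) = (m_1, d_1) = (33, 2), so from here the quotients repeat a_1, a_2; the period length is 2.
So sqrt(1091) = [33; (33, 66)] with period length k = 2.
k is even, so the fundamental solution of x^2 - 1091y^2 = 1 is (p_{k-1}, q_{k-1}) = (p_1, q_1); compute convergents through index 1.
Convergents (p_i = a_i*p_{i-1} + p_{i-2}, q_i = a_i*q_{i-1} + q_{i-2} with p_{-2}=0, p_{-1}=1, q_{-2}=1, q_{-1}=0):
  i=0: a_0=33, p_0 = 33*1 + 0 = 33, q_0 = 33*0 + 1 = 1.
  i=1: a_1=33, p_1 = 33*33 + 1 = 1090, q_1 = 33*1 + 0 = 33.
Check: 1090^2 - 1091*33^2 = 1188100 - 1188099 = 1, so (x, y) = (1090, 33) solves the equation, and by the theorem it is the least positive solution.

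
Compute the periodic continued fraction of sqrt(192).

Write x_i = (sqrt(192) + m_i)/d_i with (m_0, d_0) = (0, 1). a_0 = floor(sqrt(192)) = 13, since 13^2 = 169 <= 192 < 196 = 14^2.
Iterate m_{i+1} = d_i*a_i - m_i, d_{i+1} = (192 - m_{i+1}^2)/d_i, a_{i+1} = floor((a_0 + m_{i+1})/d_{i+1}):
  m_1 = 1*13 - 0 = 13, d_1 = (192 - 13^2)/1 = 23/1 = 23, a_1 = floor((13 + 13)/23) = 1.
  m_2 = 23*1 - 13 = 10, d_2 = (192 - 10^2)/23 = 92/23 = 4, a_2 = floor((13 + 10)/4) = 5.
  m_3 = 4*5 - 10 = 10, d_3 = (192 - 10^2)/4 = 92/4 = 23, a_3 = floor((13 + 10)/23) = 1.
  m_4 = 23*1 - 10 = 13, d_4 = (192 - 13^2)/23 = 23/23 = 1, a_4 = floor((13 + 13)/1) = 26.
  m_5 = 1*26 - 13 = 13, d_5 = (192 - 13^2)/1 = 23/1 = 23: (m_5, d_5) = (m_1, d_1) = (13, 23), so from here the quotients repeat a_1, ..., a_4; the period length is 4.
Hence the expansion of sqrt(192) is a_0 = 13 followed by the repeating block 1, 5, 1, 26 (period 4).

[13; (1, 5, 1, 26)]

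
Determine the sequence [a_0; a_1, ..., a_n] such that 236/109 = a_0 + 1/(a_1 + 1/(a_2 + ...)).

[2; 6, 18]

Run the Euclidean algorithm on 236 and 109; the successive quotients are the partial quotients a_0, a_1, ... (each step inverts the fractional part left over by the previous one):
  236 = 2*109 + 18, so a_0 = 2.
  109 = 6*18 + 1, so a_1 = 6.
  18 = 18*1 + 0, so a_2 = 18.
The remainder reaches 0 after 3 divisions, so the expansion has 3 partial quotients, read off in order.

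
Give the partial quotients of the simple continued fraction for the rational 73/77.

Run the Euclidean algorithm on 73 and 77; the successive quotients are the partial quotients a_0, a_1, ... (each step inverts the fractional part left over by the previous one):
  73 = 0*77 + 73, so a_0 = 0.
  77 = 1*73 + 4, so a_1 = 1.
  73 = 18*4 + 1, so a_2 = 18.
  4 = 4*1 + 0, so a_3 = 4.
The remainder reaches 0 after 4 divisions, so the expansion has 4 partial quotients, read off in order.

[0; 1, 18, 4]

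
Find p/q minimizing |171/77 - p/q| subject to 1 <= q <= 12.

Expand x = 171/77 as a continued fraction with the Euclidean algorithm:
  171 = 2*77 + 17, so a_0 = 2.
  77 = 4*17 + 9, so a_1 = 4.
  17 = 1*9 + 8, so a_2 = 1.
  9 = 1*8 + 1, so a_3 = 1.
  8 = 8*1 + 0, so a_4 = 8.
so x = [2; 4, 1, 1, 8].
Convergents (p_i = a_i*p_{i-1} + p_{i-2}, q_i = a_i*q_{i-1} + q_{i-2} with p_{-2}=0, p_{-1}=1, q_{-2}=1, q_{-1}=0), until the denominator exceeds 12:
  i=0: a_0=2, p_0 = 2*1 + 0 = 2, q_0 = 2*0 + 1 = 1.
  i=1: a_1=4, p_1 = 4*2 + 1 = 9, q_1 = 4*1 + 0 = 4.
  i=2: a_2=1, p_2 = 1*9 + 2 = 11, q_2 = 1*4 + 1 = 5.
  i=3: a_3=1, p_3 = 1*11 + 9 = 20, q_3 = 1*5 + 4 = 9.
  i=4: a_4=8, p_4 = 8*20 + 11 = 171, q_4 = 8*9 + 5 = 77.
q_4 = 77 > 12, so the last convergent with denominator <= 12 is p_3/q_3 = 20/9.
The closest fraction with denominator <= 12 is either p_3/q_3 or the intermediate fraction (k*p_3 + p_2)/(k*q_3 + q_2) with the largest k >= 1 whose denominator stays <= 12; these approach x as k grows, and every other convergent or intermediate fraction in range is farther away.
Largest k: floor((12 - q_2)/q_3) = floor((12 - 5)/9) = 0.
Since k = 0, no intermediate fraction beyond p_3/q_3 has denominator <= 12, so the convergent 20/9 is the closest (its error is |171*9 - 20*77|/(77*9) = 1/693).

20/9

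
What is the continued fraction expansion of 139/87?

Run the Euclidean algorithm on 139 and 87; the successive quotients are the partial quotients a_0, a_1, ... (each step inverts the fractional part left over by the previous one):
  139 = 1*87 + 52, so a_0 = 1.
  87 = 1*52 + 35, so a_1 = 1.
  52 = 1*35 + 17, so a_2 = 1.
  35 = 2*17 + 1, so a_3 = 2.
  17 = 17*1 + 0, so a_4 = 17.
The remainder reaches 0 after 5 divisions, so the expansion has 5 partial quotients, read off in order.

[1; 1, 1, 2, 17]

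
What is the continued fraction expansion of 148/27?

[5; 2, 13]

Run the Euclidean algorithm on 148 and 27; the successive quotients are the partial quotients a_0, a_1, ... (each step inverts the fractional part left over by the previous one):
  148 = 5*27 + 13, so a_0 = 5.
  27 = 2*13 + 1, so a_1 = 2.
  13 = 13*1 + 0, so a_2 = 13.
The remainder reaches 0 after 3 divisions, so the expansion has 3 partial quotients, read off in order.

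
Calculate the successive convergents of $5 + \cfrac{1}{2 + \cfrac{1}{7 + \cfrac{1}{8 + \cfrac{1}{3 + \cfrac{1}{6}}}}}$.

Using the convergent recurrence p_i = a_i*p_{i-1} + p_{i-2}, q_i = a_i*q_{i-1} + q_{i-2} with p_{-2}=0, p_{-1}=1, q_{-2}=1, q_{-1}=0:
  i=0: a_0=5, p_0 = 5*1 + 0 = 5, q_0 = 5*0 + 1 = 1.
  i=1: a_1=2, p_1 = 2*5 + 1 = 11, q_1 = 2*1 + 0 = 2.
  i=2: a_2=7, p_2 = 7*11 + 5 = 82, q_2 = 7*2 + 1 = 15.
  i=3: a_3=8, p_3 = 8*82 + 11 = 667, q_3 = 8*15 + 2 = 122.
  i=4: a_4=3, p_4 = 3*667 + 82 = 2083, q_4 = 3*122 + 15 = 381.
  i=5: a_5=6, p_5 = 6*2083 + 667 = 13165, q_5 = 6*381 + 122 = 2408.

5/1, 11/2, 82/15, 667/122, 2083/381, 13165/2408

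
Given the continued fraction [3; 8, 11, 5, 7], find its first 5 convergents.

3/1, 25/8, 278/89, 1415/453, 10183/3260

Using the convergent recurrence p_i = a_i*p_{i-1} + p_{i-2}, q_i = a_i*q_{i-1} + q_{i-2} with p_{-2}=0, p_{-1}=1, q_{-2}=1, q_{-1}=0:
  i=0: a_0=3, p_0 = 3*1 + 0 = 3, q_0 = 3*0 + 1 = 1.
  i=1: a_1=8, p_1 = 8*3 + 1 = 25, q_1 = 8*1 + 0 = 8.
  i=2: a_2=11, p_2 = 11*25 + 3 = 278, q_2 = 11*8 + 1 = 89.
  i=3: a_3=5, p_3 = 5*278 + 25 = 1415, q_3 = 5*89 + 8 = 453.
  i=4: a_4=7, p_4 = 7*1415 + 278 = 10183, q_4 = 7*453 + 89 = 3260.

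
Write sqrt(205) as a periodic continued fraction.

Write x_i = (sqrt(205) + m_i)/d_i with (m_0, d_0) = (0, 1). a_0 = floor(sqrt(205)) = 14, since 14^2 = 196 <= 205 < 225 = 15^2.
Iterate m_{i+1} = d_i*a_i - m_i, d_{i+1} = (205 - m_{i+1}^2)/d_i, a_{i+1} = floor((a_0 + m_{i+1})/d_{i+1}):
  m_1 = 1*14 - 0 = 14, d_1 = (205 - 14^2)/1 = 9/1 = 9, a_1 = floor((14 + 14)/9) = 3.
  m_2 = 9*3 - 14 = 13, d_2 = (205 - 13^2)/9 = 36/9 = 4, a_2 = floor((14 + 13)/4) = 6.
  m_3 = 4*6 - 13 = 11, d_3 = (205 - 11^2)/4 = 84/4 = 21, a_3 = floor((14 + 11)/21) = 1.
  m_4 = 21*1 - 11 = 10, d_4 = (205 - 10^2)/21 = 105/21 = 5, a_4 = floor((14 + 10)/5) = 4.
  m_5 = 5*4 - 10 = 10, d_5 = (205 - 10^2)/5 = 105/5 = 21, a_5 = floor((14 + 10)/21) = 1.
  m_6 = 21*1 - 10 = 11, d_6 = (205 - 11^2)/21 = 84/21 = 4, a_6 = floor((14 + 11)/4) = 6.
  m_7 = 4*6 - 11 = 13, d_7 = (205 - 13^2)/4 = 36/4 = 9, a_7 = floor((14 + 13)/9) = 3.
  m_8 = 9*3 - 13 = 14, d_8 = (205 - 14^2)/9 = 9/9 = 1, a_8 = floor((14 + 14)/1) = 28.
  m_9 = 1*28 - 14 = 14, d_9 = (205 - 14^2)/1 = 9/1 = 9: (m_9, d_9) = (m_1, d_1) = (14, 9), so from here the quotients repeat a_1, ..., a_8; the period length is 8.
Hence the expansion of sqrt(205) is a_0 = 14 followed by the repeating block 3, 6, 1, 4, 1, 6, 3, 28 (period 8).

[14; (3, 6, 1, 4, 1, 6, 3, 28)]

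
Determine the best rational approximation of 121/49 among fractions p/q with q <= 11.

27/11

Expand x = 121/49 as a continued fraction with the Euclidean algorithm:
  121 = 2*49 + 23, so a_0 = 2.
  49 = 2*23 + 3, so a_1 = 2.
  23 = 7*3 + 2, so a_2 = 7.
  3 = 1*2 + 1, so a_3 = 1.
  2 = 2*1 + 0, so a_4 = 2.
so x = [2; 2, 7, 1, 2].
Convergents (p_i = a_i*p_{i-1} + p_{i-2}, q_i = a_i*q_{i-1} + q_{i-2} with p_{-2}=0, p_{-1}=1, q_{-2}=1, q_{-1}=0), until the denominator exceeds 11:
  i=0: a_0=2, p_0 = 2*1 + 0 = 2, q_0 = 2*0 + 1 = 1.
  i=1: a_1=2, p_1 = 2*2 + 1 = 5, q_1 = 2*1 + 0 = 2.
  i=2: a_2=7, p_2 = 7*5 + 2 = 37, q_2 = 7*2 + 1 = 15.
q_2 = 15 > 11, so the last convergent with denominator <= 11 is p_1/q_1 = 5/2.
The closest fraction with denominator <= 11 is either p_1/q_1 or the intermediate fraction (k*p_1 + p_0)/(k*q_1 + q_0) with the largest k >= 1 whose denominator stays <= 11; these approach x as k grows, and every other convergent or intermediate fraction in range is farther away.
Largest k: floor((11 - q_0)/q_1) = floor((11 - 1)/2) = 5.
That gives (5*5 + 2)/(5*2 + 1) = 27/11.
Compare the errors: |x - 5/2| = |121*2 - 5*49|/(49*2) = 3/98, and |x - 27/11| = |121*11 - 27*49|/(49*11) = 8/539.
Cross-multiplying, 8*98 = 784 < 1617 = 3*539, so 8/539 is smaller: the intermediate fraction 27/11 is closer to x than 5/2.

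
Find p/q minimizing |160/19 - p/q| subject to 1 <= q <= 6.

42/5

Expand x = 160/19 as a continued fraction with the Euclidean algorithm:
  160 = 8*19 + 8, so a_0 = 8.
  19 = 2*8 + 3, so a_1 = 2.
  8 = 2*3 + 2, so a_2 = 2.
  3 = 1*2 + 1, so a_3 = 1.
  2 = 2*1 + 0, so a_4 = 2.
so x = [8; 2, 2, 1, 2].
Convergents (p_i = a_i*p_{i-1} + p_{i-2}, q_i = a_i*q_{i-1} + q_{i-2} with p_{-2}=0, p_{-1}=1, q_{-2}=1, q_{-1}=0), until the denominator exceeds 6:
  i=0: a_0=8, p_0 = 8*1 + 0 = 8, q_0 = 8*0 + 1 = 1.
  i=1: a_1=2, p_1 = 2*8 + 1 = 17, q_1 = 2*1 + 0 = 2.
  i=2: a_2=2, p_2 = 2*17 + 8 = 42, q_2 = 2*2 + 1 = 5.
  i=3: a_3=1, p_3 = 1*42 + 17 = 59, q_3 = 1*5 + 2 = 7.
q_3 = 7 > 6, so the last convergent with denominator <= 6 is p_2/q_2 = 42/5.
The closest fraction with denominator <= 6 is either p_2/q_2 or the intermediate fraction (k*p_2 + p_1)/(k*q_2 + q_1) with the largest k >= 1 whose denominator stays <= 6; these approach x as k grows, and every other convergent or intermediate fraction in range is farther away.
Largest k: floor((6 - q_1)/q_2) = floor((6 - 2)/5) = 0.
Since k = 0, no intermediate fraction beyond p_2/q_2 has denominator <= 6, so the convergent 42/5 is the closest (its error is |160*5 - 42*19|/(19*5) = 2/95).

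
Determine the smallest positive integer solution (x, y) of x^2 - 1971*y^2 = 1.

First expand sqrt(1971) as a continued fraction. With x_i = (sqrt(1971) + m_i)/d_i and (m_0, d_0) = (0, 1): a_0 = floor(sqrt(1971)) = 44, since 44^2 = 1936 <= 1971 < 2025 = 45^2.
Iterate m_{i+1} = d_i*a_i - m_i, d_{i+1} = (1971 - m_{i+1}^2)/d_i, a_{i+1} = floor((a_0 + m_{i+1})/d_{i+1}):
  m_1 = 1*44 - 0 = 44, d_1 = (1971 - 44^2)/1 = 35/1 = 35, a_1 = floor((44 + 44)/35) = 2.
  m_2 = 35*2 - 44 = 26, d_2 = (1971 - 26^2)/35 = 1295/35 = 37, a_2 = floor((44 + 26)/37) = 1.
  m_3 = 37*1 - 26 = 11, d_3 = (1971 - 11^2)/37 = 1850/37 = 50, a_3 = floor((44 + 11)/50) = 1.
  m_4 = 50*1 - 11 = 39, d_4 = (1971 - 39^2)/50 = 450/50 = 9, a_4 = floor((44 + 39)/9) = 9.
  m_5 = 9*9 - 39 = 42, d_5 = (1971 - 42^2)/9 = 207/9 = 23, a_5 = floor((44 + 42)/23) = 3.
  m_6 = 23*3 - 42 = 27, d_6 = (1971 - 27^2)/23 = 1242/23 = 54, a_6 = floor((44 + 27)/54) = 1.
  m_7 = 54*1 - 27 = 27, d_7 = (1971 - 27^2)/54 = 1242/54 = 23, a_7 = floor((44 + 27)/23) = 3.
  m_8 = 23*3 - 27 = 42, d_8 = (1971 - 42^2)/23 = 207/23 = 9, a_8 = floor((44 + 42)/9) = 9.
  m_9 = 9*9 - 42 = 39, d_9 = (1971 - 39^2)/9 = 450/9 = 50, a_9 = floor((44 + 39)/50) = 1.
  m_10 = 50*1 - 39 = 11, d_10 = (1971 - 11^2)/50 = 1850/50 = 37, a_10 = floor((44 + 11)/37) = 1.
  m_11 = 37*1 - 11 = 26, d_11 = (1971 - 26^2)/37 = 1295/37 = 35, a_11 = floor((44 + 26)/35) = 2.
  m_12 = 35*2 - 26 = 44, d_12 = (1971 - 44^2)/35 = 35/35 = 1, a_12 = floor((44 + 44)/1) = 88.
  m_13 = 1*88 - 44 = 44, d_13 = (1971 - 44^2)/1 = 35/1 = 35: (m_13, d_13) = (m_1, d_1) = (44, 35), so from here the quotients repeat a_1, ..., a_12; the period length is 12.
So sqrt(1971) = [44; (2, 1, 1, 9, 3, 1, 3, 9, 1, 1, 2, 88)] with period length k = 12.
k is even, so the fundamental solution of x^2 - 1971y^2 = 1 is (p_{k-1}, q_{k-1}) = (p_11, q_11); compute convergents through index 11.
Convergents (p_i = a_i*p_{i-1} + p_{i-2}, q_i = a_i*q_{i-1} + q_{i-2} with p_{-2}=0, p_{-1}=1, q_{-2}=1, q_{-1}=0):
  i=0: a_0=44, p_0 = 44*1 + 0 = 44, q_0 = 44*0 + 1 = 1.
  i=1: a_1=2, p_1 = 2*44 + 1 = 89, q_1 = 2*1 + 0 = 2.
  i=2: a_2=1, p_2 = 1*89 + 44 = 133, q_2 = 1*2 + 1 = 3.
  i=3: a_3=1, p_3 = 1*133 + 89 = 222, q_3 = 1*3 + 2 = 5.
  i=4: a_4=9, p_4 = 9*222 + 133 = 2131, q_4 = 9*5 + 3 = 48.
  i=5: a_5=3, p_5 = 3*2131 + 222 = 6615, q_5 = 3*48 + 5 = 149.
  i=6: a_6=1, p_6 = 1*6615 + 2131 = 8746, q_6 = 1*149 + 48 = 197.
  i=7: a_7=3, p_7 = 3*8746 + 6615 = 32853, q_7 = 3*197 + 149 = 740.
  i=8: a_8=9, p_8 = 9*32853 + 8746 = 304423, q_8 = 9*740 + 197 = 6857.
  i=9: a_9=1, p_9 = 1*304423 + 32853 = 337276, q_9 = 1*6857 + 740 = 7597.
  i=10: a_10=1, p_10 = 1*337276 + 304423 = 641699, q_10 = 1*7597 + 6857 = 14454.
  i=11: a_11=2, p_11 = 2*641699 + 337276 = 1620674, q_11 = 2*14454 + 7597 = 36505.
Check: 1620674^2 - 1971*36505^2 = 2626584214276 - 2626584214275 = 1, so (x, y) = (1620674, 36505) solves the equation, and by the theorem it is the least positive solution.

(x, y) = (1620674, 36505)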